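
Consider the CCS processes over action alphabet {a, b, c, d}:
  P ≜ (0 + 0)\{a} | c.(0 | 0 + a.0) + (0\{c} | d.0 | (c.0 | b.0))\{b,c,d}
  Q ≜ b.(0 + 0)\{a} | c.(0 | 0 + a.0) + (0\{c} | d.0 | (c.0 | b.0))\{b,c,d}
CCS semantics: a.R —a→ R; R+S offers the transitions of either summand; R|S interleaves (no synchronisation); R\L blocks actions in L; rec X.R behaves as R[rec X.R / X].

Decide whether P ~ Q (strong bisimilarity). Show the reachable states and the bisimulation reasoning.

NO

Reachable graph of P (3 states):
  p0 = (0 + 0)\{a} | c.(0 | 0 + a.0) + (0\{c} | d.0 | (c.0 | b.0))\{b,c,d} ⊢ -c-> p1
  p1 = (0 + 0)\{a} | (0 | 0 + a.0) ⊢ -a-> p2
  p2 = (0 + 0)\{a} | 0 ⊢ deadlocked
Reachable graph of Q (6 states):
  q0 = b.(0 + 0)\{a} | c.(0 | 0 + a.0) + (0\{c} | d.0 | (c.0 | b.0))\{b,c,d} ⊢ -b-> q1, -c-> q2
  q1 = (0 + 0)\{a} | c.(0 | 0 + a.0) ⊢ -c-> q3
  q2 = b.(0 + 0)\{a} | (0 | 0 + a.0) ⊢ -a-> q4, -b-> q3
  q3 = (0 + 0)\{a} | (0 | 0 + a.0) ⊢ -a-> q5
  q4 = b.(0 + 0)\{a} | 0 ⊢ -b-> q5
  q5 = (0 + 0)\{a} | 0 ⊢ deadlocked
Coarsest stable partition (strong bisimilarity classes):
  B0 = {p0, q1}
  B1 = {p1, q3}
  B2 = {p2, q5}
  B3 = {q0}
  B4 = {q2}
  B5 = {q4}
p0 ∈ B0, q0 ∈ B3 → different blocks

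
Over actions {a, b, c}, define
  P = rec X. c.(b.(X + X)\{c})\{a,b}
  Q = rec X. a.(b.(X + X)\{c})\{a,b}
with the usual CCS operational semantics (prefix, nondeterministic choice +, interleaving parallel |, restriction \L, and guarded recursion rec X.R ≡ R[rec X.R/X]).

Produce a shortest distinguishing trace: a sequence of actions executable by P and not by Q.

P's transition system — 2 states:
  u0 = rec X. c.(b.(X + X)\{c})\{a,b} ⊢ ··c··> u1
  u1 = (b.((rec X. c.(b.(X + X)\{c})\{a,b}) + (rec X. c.(b.(X + X)\{c})\{a,b}))\{c})\{a,b} ⊢ stopped
Q's transition system — 2 states:
  v0 = rec X. a.(b.(X + X)\{c})\{a,b} ⊢ ··a··> v1
  v1 = (b.((rec X. a.(b.(X + X)\{c})\{a,b}) + (rec X. a.(b.(X + X)\{c})\{a,b}))\{c})\{a,b} ⊢ stopped
Trace ⟨c⟩ through P, begin at {u0}:
  step 1 (c): {u1}
  — P admits the full trace.
Trace ⟨c⟩ through Q, begin at {v0}:
  step 1 (c): ∅ (Q stuck)

c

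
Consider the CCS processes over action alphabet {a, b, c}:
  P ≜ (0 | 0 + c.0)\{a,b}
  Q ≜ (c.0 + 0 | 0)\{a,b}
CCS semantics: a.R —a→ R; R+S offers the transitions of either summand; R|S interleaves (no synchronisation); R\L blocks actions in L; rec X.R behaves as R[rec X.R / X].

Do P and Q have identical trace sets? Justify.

traces(P) = traces(Q)

LTS(P): 2 reachable states
  s0 = (0 | 0 + c.0)\{a,b} has moves =c=> s1
  s1 = 0\{a,b} has moves (no moves)
LTS(Q): 2 reachable states
  t0 = (c.0 + 0 | 0)\{a,b} has moves =c=> t1
  t1 = 0\{a,b} has moves (no moves)
Coarsest stable partition (strong bisimilarity classes):
  B0 = {s0, t0}
  B1 = {s1, t1}
s0 ∈ B0, t0 ∈ B0 → same block
Bisimilar ⇒ trace-equivalent.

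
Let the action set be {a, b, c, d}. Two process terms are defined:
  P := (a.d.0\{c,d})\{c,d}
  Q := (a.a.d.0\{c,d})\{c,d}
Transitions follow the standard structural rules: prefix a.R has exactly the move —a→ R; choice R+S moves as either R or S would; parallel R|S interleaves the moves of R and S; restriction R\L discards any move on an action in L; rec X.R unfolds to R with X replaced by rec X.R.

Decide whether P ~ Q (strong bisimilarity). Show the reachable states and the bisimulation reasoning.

not bisimilar

Reachable graph of P (2 states):
  m0 = (a.d.0\{c,d})\{c,d} has moves =a=> m1
  m1 = (d.0\{c,d})\{c,d} has moves ∅
Reachable graph of Q (3 states):
  n0 = (a.a.d.0\{c,d})\{c,d} has moves =a=> n1
  n1 = (a.d.0\{c,d})\{c,d} has moves =a=> n2
  n2 = (d.0\{c,d})\{c,d} has moves ∅
Bisimilarity quotient blocks:
  B0 = {m0, n1}
  B1 = {m1, n2}
  B2 = {n0}
m0 ∈ B0, n0 ∈ B2 → different blocks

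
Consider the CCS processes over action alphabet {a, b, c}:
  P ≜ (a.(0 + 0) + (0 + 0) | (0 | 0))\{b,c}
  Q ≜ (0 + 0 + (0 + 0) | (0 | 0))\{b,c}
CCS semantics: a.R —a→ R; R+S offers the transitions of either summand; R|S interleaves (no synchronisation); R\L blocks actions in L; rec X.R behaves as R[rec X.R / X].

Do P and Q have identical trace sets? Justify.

trace-distinct — witness ⟨a⟩

LTS(P): 2 reachable states
  m0 = (a.(0 + 0) + (0 + 0) | (0 | 0))\{b,c} :: =a=> m1
  m1 = (0 + 0)\{b,c} :: ·
LTS(Q): 1 reachable states
  n0 = (0 + 0 + (0 + 0) | (0 | 0))\{b,c} :: ·
Trace ⟨a⟩ through P, begin at {m0}:
  step 1 (a): {m1}
  P completes σ.
Trace ⟨a⟩ through Q, begin at {n0}:
  step 1 (a): ∅  — Q cannot continue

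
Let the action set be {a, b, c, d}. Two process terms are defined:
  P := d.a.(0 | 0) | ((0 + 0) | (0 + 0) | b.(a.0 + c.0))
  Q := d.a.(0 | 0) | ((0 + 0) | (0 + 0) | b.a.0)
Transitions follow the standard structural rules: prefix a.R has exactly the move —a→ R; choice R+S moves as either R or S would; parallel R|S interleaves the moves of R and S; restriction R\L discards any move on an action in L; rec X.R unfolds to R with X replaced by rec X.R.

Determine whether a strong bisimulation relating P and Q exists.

LTS(P): 9 reachable states
  m0 = d.a.(0 | 0) | ((0 + 0) | (0 + 0) | b.(a.0 + c.0)) has moves =b=> m1, =d=> m2
  m1 = d.a.(0 | 0) | ((0 + 0) | (0 + 0) | (a.0 + c.0)) has moves =a=> m3, =c=> m3, =d=> m4
  m2 = a.(0 | 0) | ((0 + 0) | (0 + 0) | b.(a.0 + c.0)) has moves =a=> m5, =b=> m4
  m3 = d.a.(0 | 0) | ((0 + 0) | (0 + 0) | 0) has moves =d=> m6
  m4 = a.(0 | 0) | ((0 + 0) | (0 + 0) | (a.0 + c.0)) has moves =a=> m6, =a=> m7, =c=> m6
  m5 = 0 | 0 | ((0 + 0) | (0 + 0) | b.(a.0 + c.0)) has moves =b=> m7
  m6 = a.(0 | 0) | ((0 + 0) | (0 + 0) | 0) has moves =a=> m8
  m7 = 0 | 0 | ((0 + 0) | (0 + 0) | (a.0 + c.0)) has moves =a=> m8, =c=> m8
  m8 = 0 | 0 | ((0 + 0) | (0 + 0) | 0) has moves stopped
LTS(Q): 9 reachable states
  n0 = d.a.(0 | 0) | ((0 + 0) | (0 + 0) | b.a.0) has moves =b=> n1, =d=> n2
  n1 = d.a.(0 | 0) | ((0 + 0) | (0 + 0) | a.0) has moves =a=> n3, =d=> n4
  n2 = a.(0 | 0) | ((0 + 0) | (0 + 0) | b.a.0) has moves =a=> n5, =b=> n4
  n3 = d.a.(0 | 0) | ((0 + 0) | (0 + 0) | 0) has moves =d=> n6
  n4 = a.(0 | 0) | ((0 + 0) | (0 + 0) | a.0) has moves =a=> n6, =a=> n7
  n5 = 0 | 0 | ((0 + 0) | (0 + 0) | b.a.0) has moves =b=> n7
  n6 = a.(0 | 0) | ((0 + 0) | (0 + 0) | 0) has moves =a=> n8
  n7 = 0 | 0 | ((0 + 0) | (0 + 0) | a.0) has moves =a=> n8
  n8 = 0 | 0 | ((0 + 0) | (0 + 0) | 0) has moves stopped
Bisimilarity quotient blocks:
  B0 = {m0}
  B1 = {m2}
  B2 = {m5}
  B3 = {m7}
  B4 = {m8, n8}
  B5 = {m4}
  B6 = {m6, n6, n7}
  B7 = {m1}
  B8 = {m3, n3}
  B9 = {n0}
  B10 = {n2}
  B11 = {n4}
  B12 = {n5}
  B13 = {n1}
m0 ∈ B0, n0 ∈ B9 → different blocks

NO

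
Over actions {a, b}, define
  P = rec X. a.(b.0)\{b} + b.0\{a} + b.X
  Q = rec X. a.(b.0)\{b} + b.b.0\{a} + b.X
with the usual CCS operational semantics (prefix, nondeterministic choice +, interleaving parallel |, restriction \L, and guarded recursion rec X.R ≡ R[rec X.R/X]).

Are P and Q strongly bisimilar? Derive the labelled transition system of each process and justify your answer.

Reachable graph of P (3 states):
  s0 = rec X. a.(b.0)\{b} + b.0\{a} + b.X → =a=> s1, =b=> s0, =b=> s2
  s1 = (b.0)\{b} → ∅
  s2 = 0\{a} → ∅
Reachable graph of Q (4 states):
  t0 = rec X. a.(b.0)\{b} + b.b.0\{a} + b.X → =a=> t1, =b=> t0, =b=> t2
  t1 = (b.0)\{b} → ∅
  t2 = b.0\{a} → =b=> t3
  t3 = 0\{a} → ∅
Bisimilarity quotient blocks:
  B0 = {s0}
  B1 = {s1, s2, t1, t3}
  B2 = {t0}
  B3 = {t2}
s0 ∈ B0, t0 ∈ B2 → different blocks

not bisimilar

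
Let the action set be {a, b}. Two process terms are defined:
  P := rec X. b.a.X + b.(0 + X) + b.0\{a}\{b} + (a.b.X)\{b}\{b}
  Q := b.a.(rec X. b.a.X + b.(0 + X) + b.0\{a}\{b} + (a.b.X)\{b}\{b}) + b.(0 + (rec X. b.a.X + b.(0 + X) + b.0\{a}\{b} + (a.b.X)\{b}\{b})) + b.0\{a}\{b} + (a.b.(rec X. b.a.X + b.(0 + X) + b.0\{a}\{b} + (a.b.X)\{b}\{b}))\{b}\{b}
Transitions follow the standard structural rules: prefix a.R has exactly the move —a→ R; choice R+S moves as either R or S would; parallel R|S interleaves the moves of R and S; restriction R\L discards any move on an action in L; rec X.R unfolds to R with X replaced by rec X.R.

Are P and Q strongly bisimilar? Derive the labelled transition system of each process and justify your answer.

P ~ Q

Reachable graph of P (5 states):
  p0 = rec X. b.a.X + b.(0 + X) + b.0\{a}\{b} + (a.b.X)\{b}\{b} has moves -a-> p1, -b-> p2, -b-> p3, -b-> p4
  p1 = (b.(rec X. b.a.X + b.(0 + X) + b.0\{a}\{b} + (a.b.X)\{b}\{b}))\{b}\{b} has moves ·
  p2 = 0 + (rec X. b.a.X + b.(0 + X) + b.0\{a}\{b} + (a.b.X)\{b}\{b}) has moves -a-> p1, -b-> p2, -b-> p3, -b-> p4
  p3 = 0\{a}\{b} has moves ·
  p4 = a.(rec X. b.a.X + b.(0 + X) + b.0\{a}\{b} + (a.b.X)\{b}\{b}) has moves -a-> p0
Reachable graph of Q (6 states):
  q0 = b.a.(rec X. b.a.X + b.(0 + X) + b.0\{a}\{b} + (a.b.X)\{b}\{b}) + b.(0 + (rec X. b.a.X + b.(0 + X) + b.0\{a}\{b} + (a.b.X)\{b}\{b})) + b.0\{a}\{b} + (a.b.(rec X. b.a.X + b.(0 + X) + b.0\{a}\{b} + (a.b.X)\{b}\{b}))\{b}\{b} has moves -a-> q1, -b-> q2, -b-> q3, -b-> q4
  q1 = (b.(rec X. b.a.X + b.(0 + X) + b.0\{a}\{b} + (a.b.X)\{b}\{b}))\{b}\{b} has moves ·
  q2 = 0 + (rec X. b.a.X + b.(0 + X) + b.0\{a}\{b} + (a.b.X)\{b}\{b}) has moves -a-> q1, -b-> q2, -b-> q3, -b-> q4
  q3 = 0\{a}\{b} has moves ·
  q4 = a.(rec X. b.a.X + b.(0 + X) + b.0\{a}\{b} + (a.b.X)\{b}\{b}) has moves -a-> q5
  q5 = rec X. b.a.X + b.(0 + X) + b.0\{a}\{b} + (a.b.X)\{b}\{b} has moves -a-> q1, -b-> q2, -b-> q3, -b-> q4
Coarsest stable partition (strong bisimilarity classes):
  B0 = {p0, p2, q0, q2, q5}
  B1 = {p1, p3, q1, q3}
  B2 = {p4, q4}
p0 ∈ B0, q0 ∈ B0 → same block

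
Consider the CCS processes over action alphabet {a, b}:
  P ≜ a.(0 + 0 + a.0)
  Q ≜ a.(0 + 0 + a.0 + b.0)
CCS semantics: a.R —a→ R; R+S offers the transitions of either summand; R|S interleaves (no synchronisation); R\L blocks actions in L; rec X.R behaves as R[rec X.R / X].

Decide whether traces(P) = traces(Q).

trace-distinct — witness ⟨ab⟩

P's transition system — 3 states:
  p0 = a.(0 + 0 + a.0) has moves -a-> p1
  p1 = 0 + 0 + a.0 has moves -a-> p2
  p2 = 0 has moves stopped
Q's transition system — 3 states:
  q0 = a.(0 + 0 + a.0 + b.0) has moves -a-> q1
  q1 = 0 + 0 + a.0 + b.0 has moves -a-> q2, -b-> q2
  q2 = 0 has moves stopped
Run σ = ⟨ab⟩ on Q: start {q0}
  [1] a ⇒ {q1}
  [2] b ⇒ {q2}
  — Q admits the full trace.
Run σ = ⟨ab⟩ on P: start {p0}
  [1] a ⇒ {p1}
  [2] b ⇒ ∅ (P stuck)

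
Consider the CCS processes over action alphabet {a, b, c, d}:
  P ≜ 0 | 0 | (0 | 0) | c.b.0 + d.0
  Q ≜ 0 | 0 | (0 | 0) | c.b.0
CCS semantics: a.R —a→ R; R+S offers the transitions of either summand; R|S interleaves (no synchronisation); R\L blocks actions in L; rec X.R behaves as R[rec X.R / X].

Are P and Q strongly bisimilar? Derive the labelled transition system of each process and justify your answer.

not bisimilar

Reachable graph of P (4 states):
  p0 = 0 | 0 | (0 | 0) | c.b.0 + d.0 | —c→ p1, —d→ p2
  p1 = 0 | 0 | (0 | 0) | b.0 | —b→ p3
  p2 = 0 | ·
  p3 = 0 | 0 | (0 | 0) | 0 | ·
Reachable graph of Q (3 states):
  q0 = 0 | 0 | (0 | 0) | c.b.0 | —c→ q1
  q1 = 0 | 0 | (0 | 0) | b.0 | —b→ q2
  q2 = 0 | 0 | (0 | 0) | 0 | ·
Partition-refinement fixed point:
  B0 = {p0}
  B1 = {p2, p3, q2}
  B2 = {p1, q1}
  B3 = {q0}
p0 ∈ B0, q0 ∈ B3 → different blocks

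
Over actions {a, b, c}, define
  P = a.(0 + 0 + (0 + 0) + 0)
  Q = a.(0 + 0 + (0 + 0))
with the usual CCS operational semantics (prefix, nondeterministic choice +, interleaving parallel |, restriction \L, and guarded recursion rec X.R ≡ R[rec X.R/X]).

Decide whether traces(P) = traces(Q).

trace-equivalent

P's transition system — 2 states:
  s0 = a.(0 + 0 + (0 + 0) + 0) :: —a→ s1
  s1 = 0 + 0 + (0 + 0) + 0 :: deadlocked
Q's transition system — 2 states:
  t0 = a.(0 + 0 + (0 + 0)) :: —a→ t1
  t1 = 0 + 0 + (0 + 0) :: deadlocked
Partition-refinement fixed point:
  B0 = {s0, t0}
  B1 = {s1, t1}
s0 ∈ B0, t0 ∈ B0 → same block
Bisimilar ⇒ trace-equivalent.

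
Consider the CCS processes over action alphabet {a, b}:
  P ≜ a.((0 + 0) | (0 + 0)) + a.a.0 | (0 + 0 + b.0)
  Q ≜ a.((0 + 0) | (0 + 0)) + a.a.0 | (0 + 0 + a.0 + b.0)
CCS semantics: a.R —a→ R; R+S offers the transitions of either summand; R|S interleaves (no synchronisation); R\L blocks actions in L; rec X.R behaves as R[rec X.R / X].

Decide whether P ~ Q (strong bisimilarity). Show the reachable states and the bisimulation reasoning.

Reachable graph of P (7 states):
  m0 = a.((0 + 0) | (0 + 0)) + a.a.0 | (0 + 0 + b.0) | —a→ m1, —a→ m2, —b→ m3
  m1 = (0 + 0) | (0 + 0) | ·
  m2 = a.0 | (0 + 0 + b.0) | —a→ m4, —b→ m5
  m3 = a.a.0 | 0 | —a→ m5
  m4 = 0 | (0 + 0 + b.0) | —b→ m6
  m5 = a.0 | 0 | —a→ m6
  m6 = 0 | 0 | ·
Reachable graph of Q (7 states):
  n0 = a.((0 + 0) | (0 + 0)) + a.a.0 | (0 + 0 + a.0 + b.0) | —a→ n1, —a→ n2, —a→ n3, —b→ n3
  n1 = (0 + 0) | (0 + 0) | ·
  n2 = a.0 | (0 + 0 + a.0 + b.0) | —a→ n4, —a→ n5, —b→ n5
  n3 = a.a.0 | 0 | —a→ n5
  n4 = 0 | (0 + 0 + a.0 + b.0) | —a→ n6, —b→ n6
  n5 = a.0 | 0 | —a→ n6
  n6 = 0 | 0 | ·
Bisimilarity quotient blocks:
  B0 = {m0}
  B1 = {m2}
  B2 = {m4}
  B3 = {m1, m6, n1, n6}
  B4 = {m5, n5}
  B5 = {m3, n3}
  B6 = {n0}
  B7 = {n2}
  B8 = {n4}
m0 ∈ B0, n0 ∈ B6 → different blocks

P ≁ Q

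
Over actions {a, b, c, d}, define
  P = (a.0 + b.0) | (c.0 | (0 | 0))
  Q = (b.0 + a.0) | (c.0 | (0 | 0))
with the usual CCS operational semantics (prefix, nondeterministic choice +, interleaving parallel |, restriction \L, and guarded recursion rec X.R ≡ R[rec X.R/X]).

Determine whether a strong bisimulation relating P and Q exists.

bisimilar

Reachable graph of P (4 states):
  u0 = (a.0 + b.0) | (c.0 | (0 | 0)) :: —a→ u1, —b→ u1, —c→ u2
  u1 = 0 | (c.0 | (0 | 0)) :: —c→ u3
  u2 = (a.0 + b.0) | (0 | (0 | 0)) :: —a→ u3, —b→ u3
  u3 = 0 | (0 | (0 | 0)) :: ·
Reachable graph of Q (4 states):
  v0 = (b.0 + a.0) | (c.0 | (0 | 0)) :: —a→ v1, —b→ v1, —c→ v2
  v1 = 0 | (c.0 | (0 | 0)) :: —c→ v3
  v2 = (b.0 + a.0) | (0 | (0 | 0)) :: —a→ v3, —b→ v3
  v3 = 0 | (0 | (0 | 0)) :: ·
Partition-refinement fixed point:
  B0 = {u0, v0}
  B1 = {u1, v1}
  B2 = {u3, v3}
  B3 = {u2, v2}
u0 ∈ B0, v0 ∈ B0 → same block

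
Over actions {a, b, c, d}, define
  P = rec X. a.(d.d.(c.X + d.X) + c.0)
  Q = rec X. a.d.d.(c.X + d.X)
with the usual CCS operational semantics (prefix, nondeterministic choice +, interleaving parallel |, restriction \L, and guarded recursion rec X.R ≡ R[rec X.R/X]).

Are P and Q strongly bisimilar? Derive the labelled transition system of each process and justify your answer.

NO

P's transition system — 5 states:
  u0 = rec X. a.(d.d.(c.X + d.X) + c.0) | ··a··> u1
  u1 = d.d.(c.(rec X. a.(d.d.(c.X + d.X) + c.0)) + d.(rec X. a.(d.d.(c.X + d.X) + c.0))) + c.0 | ··c··> u2, ··d··> u3
  u2 = 0 | (no moves)
  u3 = d.(c.(rec X. a.(d.d.(c.X + d.X) + c.0)) + d.(rec X. a.(d.d.(c.X + d.X) + c.0))) | ··d··> u4
  u4 = c.(rec X. a.(d.d.(c.X + d.X) + c.0)) + d.(rec X. a.(d.d.(c.X + d.X) + c.0)) | ··c··> u0, ··d··> u0
Q's transition system — 4 states:
  v0 = rec X. a.d.d.(c.X + d.X) | ··a··> v1
  v1 = d.d.(c.(rec X. a.d.d.(c.X + d.X)) + d.(rec X. a.d.d.(c.X + d.X))) | ··d··> v2
  v2 = d.(c.(rec X. a.d.d.(c.X + d.X)) + d.(rec X. a.d.d.(c.X + d.X))) | ··d··> v3
  v3 = c.(rec X. a.d.d.(c.X + d.X)) + d.(rec X. a.d.d.(c.X + d.X)) | ··c··> v0, ··d··> v0
Coarsest stable partition (strong bisimilarity classes):
  B0 = {u0}
  B1 = {u1}
  B2 = {u3}
  B3 = {u4}
  B4 = {u2}
  B5 = {v0}
  B6 = {v1}
  B7 = {v2}
  B8 = {v3}
u0 ∈ B0, v0 ∈ B5 → different blocks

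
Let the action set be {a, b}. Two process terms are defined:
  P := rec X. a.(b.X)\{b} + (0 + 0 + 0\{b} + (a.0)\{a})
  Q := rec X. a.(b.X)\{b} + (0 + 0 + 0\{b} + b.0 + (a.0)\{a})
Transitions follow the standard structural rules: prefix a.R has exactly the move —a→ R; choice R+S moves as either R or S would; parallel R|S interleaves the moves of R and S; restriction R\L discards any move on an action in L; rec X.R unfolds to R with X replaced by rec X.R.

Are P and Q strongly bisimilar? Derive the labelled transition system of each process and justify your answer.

not bisimilar

P's transition system — 2 states:
  p0 = rec X. a.(b.X)\{b} + (0 + 0 + 0\{b} + (a.0)\{a}) ⊢ =a=> p1
  p1 = (b.(rec X. a.(b.X)\{b} + (0 + 0 + 0\{b} + (a.0)\{a})))\{b} ⊢ ∅
Q's transition system — 3 states:
  q0 = rec X. a.(b.X)\{b} + (0 + 0 + 0\{b} + b.0 + (a.0)\{a}) ⊢ =a=> q1, =b=> q2
  q1 = (b.(rec X. a.(b.X)\{b} + (0 + 0 + 0\{b} + b.0 + (a.0)\{a})))\{b} ⊢ ∅
  q2 = 0 ⊢ ∅
Partition-refinement fixed point:
  B0 = {p0}
  B1 = {p1, q1, q2}
  B2 = {q0}
p0 ∈ B0, q0 ∈ B2 → different blocks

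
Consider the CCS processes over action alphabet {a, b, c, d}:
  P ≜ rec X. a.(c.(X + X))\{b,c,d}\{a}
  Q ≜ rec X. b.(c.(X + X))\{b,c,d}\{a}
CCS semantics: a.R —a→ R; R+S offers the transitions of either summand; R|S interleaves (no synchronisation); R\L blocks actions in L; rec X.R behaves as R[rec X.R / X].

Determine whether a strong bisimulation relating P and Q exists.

LTS(P): 2 reachable states
  p0 = rec X. a.(c.(X + X))\{b,c,d}\{a} | =a=> p1
  p1 = (c.((rec X. a.(c.(X + X))\{b,c,d}\{a}) + (rec X. a.(c.(X + X))\{b,c,d}\{a})))\{b,c,d}\{a} | (no moves)
LTS(Q): 2 reachable states
  q0 = rec X. b.(c.(X + X))\{b,c,d}\{a} | =b=> q1
  q1 = (c.((rec X. b.(c.(X + X))\{b,c,d}\{a}) + (rec X. b.(c.(X + X))\{b,c,d}\{a})))\{b,c,d}\{a} | (no moves)
Coarsest stable partition (strong bisimilarity classes):
  B0 = {p0}
  B1 = {p1, q1}
  B2 = {q0}
p0 ∈ B0, q0 ∈ B2 → different blocks

not bisimilar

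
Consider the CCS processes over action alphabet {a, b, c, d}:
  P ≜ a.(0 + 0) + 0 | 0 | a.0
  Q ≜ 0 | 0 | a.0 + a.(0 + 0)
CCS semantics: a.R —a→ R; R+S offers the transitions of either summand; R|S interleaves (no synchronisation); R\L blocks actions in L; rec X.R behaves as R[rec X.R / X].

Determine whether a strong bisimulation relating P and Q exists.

P's transition system — 3 states:
  u0 = a.(0 + 0) + 0 | 0 | a.0 :: ··a··> u1, ··a··> u2
  u1 = 0 + 0 :: ·
  u2 = 0 | 0 | 0 :: ·
Q's transition system — 3 states:
  v0 = 0 | 0 | a.0 + a.(0 + 0) :: ··a··> v1, ··a··> v2
  v1 = 0 + 0 :: ·
  v2 = 0 | 0 | 0 :: ·
Coarsest stable partition (strong bisimilarity classes):
  B0 = {u0, v0}
  B1 = {u1, u2, v1, v2}
u0 ∈ B0, v0 ∈ B0 → same block

P ~ Q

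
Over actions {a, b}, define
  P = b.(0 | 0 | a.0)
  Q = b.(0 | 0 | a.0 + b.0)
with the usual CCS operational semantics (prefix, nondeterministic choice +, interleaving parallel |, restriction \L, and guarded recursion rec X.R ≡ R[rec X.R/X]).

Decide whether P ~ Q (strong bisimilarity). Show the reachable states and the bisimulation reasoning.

P ≁ Q

P's transition system — 3 states:
  p0 = b.(0 | 0 | a.0) | --b--▸ p1
  p1 = 0 | 0 | a.0 | --a--▸ p2
  p2 = 0 | 0 | 0 | stopped
Q's transition system — 4 states:
  q0 = b.(0 | 0 | a.0 + b.0) | --b--▸ q1
  q1 = 0 | 0 | a.0 + b.0 | --a--▸ q2, --b--▸ q3
  q2 = 0 | 0 | 0 | stopped
  q3 = 0 | stopped
Coarsest stable partition (strong bisimilarity classes):
  B0 = {p0}
  B1 = {p1}
  B2 = {p2, q2, q3}
  B3 = {q0}
  B4 = {q1}
p0 ∈ B0, q0 ∈ B3 → different blocks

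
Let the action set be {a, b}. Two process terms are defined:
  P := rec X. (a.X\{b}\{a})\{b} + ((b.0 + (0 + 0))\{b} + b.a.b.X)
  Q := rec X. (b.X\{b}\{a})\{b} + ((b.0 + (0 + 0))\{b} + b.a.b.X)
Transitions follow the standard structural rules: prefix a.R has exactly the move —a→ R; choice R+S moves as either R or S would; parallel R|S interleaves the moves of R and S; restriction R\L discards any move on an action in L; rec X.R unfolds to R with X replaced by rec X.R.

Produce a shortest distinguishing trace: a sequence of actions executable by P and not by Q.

a

LTS(P): 4 reachable states
  s0 = rec X. (a.X\{b}\{a})\{b} + ((b.0 + (0 + 0))\{b} + b.a.b.X) :: —a→ s1, —b→ s2
  s1 = (rec X. (a.X\{b}\{a})\{b} + ((b.0 + (0 + 0))\{b} + b.a.b.X))\{b}\{a}\{b} :: ·
  s2 = a.b.(rec X. (a.X\{b}\{a})\{b} + ((b.0 + (0 + 0))\{b} + b.a.b.X)) :: —a→ s3
  s3 = b.(rec X. (a.X\{b}\{a})\{b} + ((b.0 + (0 + 0))\{b} + b.a.b.X)) :: —b→ s0
LTS(Q): 3 reachable states
  t0 = rec X. (b.X\{b}\{a})\{b} + ((b.0 + (0 + 0))\{b} + b.a.b.X) :: —b→ t1
  t1 = a.b.(rec X. (b.X\{b}\{a})\{b} + ((b.0 + (0 + 0))\{b} + b.a.b.X)) :: —a→ t2
  t2 = b.(rec X. (b.X\{b}\{a})\{b} + ((b.0 + (0 + 0))\{b} + b.a.b.X)) :: —b→ t0
Executing a from P (initial set {s0}):
  after a @ step 1: {s1}
  P completes σ.
Executing a from Q (initial set {t0}):
  after a @ step 1: ∅  — Q cannot continue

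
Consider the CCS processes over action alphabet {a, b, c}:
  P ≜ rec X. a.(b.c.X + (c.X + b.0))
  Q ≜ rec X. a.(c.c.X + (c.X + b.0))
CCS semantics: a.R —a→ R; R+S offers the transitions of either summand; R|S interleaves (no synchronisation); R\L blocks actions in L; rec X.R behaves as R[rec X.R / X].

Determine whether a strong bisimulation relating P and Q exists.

P's transition system — 4 states:
  u0 = rec X. a.(b.c.X + (c.X + b.0)) → —a→ u1
  u1 = b.c.(rec X. a.(b.c.X + (c.X + b.0))) + (c.(rec X. a.(b.c.X + (c.X + b.0))) + b.0) → —b→ u2, —b→ u3, —c→ u0
  u2 = 0 → stopped
  u3 = c.(rec X. a.(b.c.X + (c.X + b.0))) → —c→ u0
Q's transition system — 4 states:
  v0 = rec X. a.(c.c.X + (c.X + b.0)) → —a→ v1
  v1 = c.c.(rec X. a.(c.c.X + (c.X + b.0))) + (c.(rec X. a.(c.c.X + (c.X + b.0))) + b.0) → —b→ v2, —c→ v0, —c→ v3
  v2 = 0 → stopped
  v3 = c.(rec X. a.(c.c.X + (c.X + b.0))) → —c→ v0
Coarsest stable partition (strong bisimilarity classes):
  B0 = {u0}
  B1 = {u1}
  B2 = {u3}
  B3 = {u2, v2}
  B4 = {v0}
  B5 = {v1}
  B6 = {v3}
u0 ∈ B0, v0 ∈ B4 → different blocks

not bisimilar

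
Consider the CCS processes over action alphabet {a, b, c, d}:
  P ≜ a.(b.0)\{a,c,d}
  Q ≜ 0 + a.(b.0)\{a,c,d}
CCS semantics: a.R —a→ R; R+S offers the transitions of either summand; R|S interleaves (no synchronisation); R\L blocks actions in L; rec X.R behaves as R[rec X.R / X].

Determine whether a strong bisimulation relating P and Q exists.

YES

P's transition system — 3 states:
  p0 = a.(b.0)\{a,c,d} has moves ··a··> p1
  p1 = (b.0)\{a,c,d} has moves ··b··> p2
  p2 = 0\{a,c,d} has moves ·
Q's transition system — 3 states:
  q0 = 0 + a.(b.0)\{a,c,d} has moves ··a··> q1
  q1 = (b.0)\{a,c,d} has moves ··b··> q2
  q2 = 0\{a,c,d} has moves ·
Coarsest stable partition (strong bisimilarity classes):
  B0 = {p0, q0}
  B1 = {p1, q1}
  B2 = {p2, q2}
p0 ∈ B0, q0 ∈ B0 → same block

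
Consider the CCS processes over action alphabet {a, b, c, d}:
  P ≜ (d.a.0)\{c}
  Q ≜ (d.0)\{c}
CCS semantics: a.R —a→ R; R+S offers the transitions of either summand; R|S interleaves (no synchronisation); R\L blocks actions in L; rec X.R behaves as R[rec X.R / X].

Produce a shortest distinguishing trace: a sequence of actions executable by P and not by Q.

P's transition system — 3 states:
  u0 = (d.a.0)\{c} ⊢ =d=> u1
  u1 = (a.0)\{c} ⊢ =a=> u2
  u2 = 0\{c} ⊢ (no moves)
Q's transition system — 2 states:
  v0 = (d.0)\{c} ⊢ =d=> v1
  v1 = 0\{c} ⊢ (no moves)
Executing da from P (initial set {u0}):
  step 1 (d): {u1}
  step 2 (a): {u2}
  P completes σ.
Executing da from Q (initial set {v0}):
  step 1 (d): {v1}
  step 2 (a): ∅  — Q cannot continue

da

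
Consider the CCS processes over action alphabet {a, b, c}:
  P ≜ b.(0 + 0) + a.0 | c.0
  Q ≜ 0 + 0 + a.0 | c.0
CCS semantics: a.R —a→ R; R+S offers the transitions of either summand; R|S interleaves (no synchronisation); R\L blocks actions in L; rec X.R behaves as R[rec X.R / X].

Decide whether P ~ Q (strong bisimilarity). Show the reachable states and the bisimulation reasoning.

NO

P's transition system — 5 states:
  m0 = b.(0 + 0) + a.0 | c.0 → --a--▸ m1, --b--▸ m2, --c--▸ m3
  m1 = 0 | c.0 → --c--▸ m4
  m2 = 0 + 0 → ∅
  m3 = a.0 | 0 → --a--▸ m4
  m4 = 0 | 0 → ∅
Q's transition system — 4 states:
  n0 = 0 + 0 + a.0 | c.0 → --a--▸ n1, --c--▸ n2
  n1 = 0 | c.0 → --c--▸ n3
  n2 = a.0 | 0 → --a--▸ n3
  n3 = 0 | 0 → ∅
Coarsest stable partition (strong bisimilarity classes):
  B0 = {m0}
  B1 = {m3, n2}
  B2 = {m2, m4, n3}
  B3 = {m1, n1}
  B4 = {n0}
m0 ∈ B0, n0 ∈ B4 → different blocks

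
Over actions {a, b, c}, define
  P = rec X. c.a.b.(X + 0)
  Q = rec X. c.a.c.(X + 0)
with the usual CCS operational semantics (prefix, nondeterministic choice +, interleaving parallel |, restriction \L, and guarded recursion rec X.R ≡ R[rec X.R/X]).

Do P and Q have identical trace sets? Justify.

LTS(P): 4 reachable states
  s0 = rec X. c.a.b.(X + 0) :: --c--▸ s1
  s1 = a.b.((rec X. c.a.b.(X + 0)) + 0) :: --a--▸ s2
  s2 = b.((rec X. c.a.b.(X + 0)) + 0) :: --b--▸ s3
  s3 = (rec X. c.a.b.(X + 0)) + 0 :: --c--▸ s1
LTS(Q): 4 reachable states
  t0 = rec X. c.a.c.(X + 0) :: --c--▸ t1
  t1 = a.c.((rec X. c.a.c.(X + 0)) + 0) :: --a--▸ t2
  t2 = c.((rec X. c.a.c.(X + 0)) + 0) :: --c--▸ t3
  t3 = (rec X. c.a.c.(X + 0)) + 0 :: --c--▸ t1
Run σ = ⟨cab⟩ on P: start {s0}
  step 1 (c): {s1}
  step 2 (a): {s2}
  step 3 (b): {s3}
  P completes σ.
Run σ = ⟨cab⟩ on Q: start {t0}
  step 1 (c): {t1}
  step 2 (a): {t2}
  step 3 (b): ∅  — Q cannot continue

trace-distinct — witness ⟨cab⟩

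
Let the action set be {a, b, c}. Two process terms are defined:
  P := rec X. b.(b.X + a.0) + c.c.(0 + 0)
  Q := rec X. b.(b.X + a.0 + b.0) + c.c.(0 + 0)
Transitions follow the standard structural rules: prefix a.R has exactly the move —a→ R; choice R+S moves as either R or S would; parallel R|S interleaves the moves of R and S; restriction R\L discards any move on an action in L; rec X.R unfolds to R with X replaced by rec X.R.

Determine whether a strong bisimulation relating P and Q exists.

not bisimilar

Reachable graph of P (5 states):
  m0 = rec X. b.(b.X + a.0) + c.c.(0 + 0) has moves --b--▸ m1, --c--▸ m2
  m1 = b.(rec X. b.(b.X + a.0) + c.c.(0 + 0)) + a.0 has moves --a--▸ m3, --b--▸ m0
  m2 = c.(0 + 0) has moves --c--▸ m4
  m3 = 0 has moves ·
  m4 = 0 + 0 has moves ·
Reachable graph of Q (5 states):
  n0 = rec X. b.(b.X + a.0 + b.0) + c.c.(0 + 0) has moves --b--▸ n1, --c--▸ n2
  n1 = b.(rec X. b.(b.X + a.0 + b.0) + c.c.(0 + 0)) + a.0 + b.0 has moves --a--▸ n3, --b--▸ n0, --b--▸ n3
  n2 = c.(0 + 0) has moves --c--▸ n4
  n3 = 0 has moves ·
  n4 = 0 + 0 has moves ·
Coarsest stable partition (strong bisimilarity classes):
  B0 = {m0}
  B1 = {m1}
  B2 = {m3, m4, n3, n4}
  B3 = {m2, n2}
  B4 = {n0}
  B5 = {n1}
m0 ∈ B0, n0 ∈ B4 → different blocks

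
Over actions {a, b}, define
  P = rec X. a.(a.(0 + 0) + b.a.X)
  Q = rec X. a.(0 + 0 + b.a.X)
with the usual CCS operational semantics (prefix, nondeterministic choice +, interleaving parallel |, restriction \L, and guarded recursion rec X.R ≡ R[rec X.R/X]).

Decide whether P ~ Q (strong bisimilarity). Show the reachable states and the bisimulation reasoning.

not bisimilar

LTS(P): 4 reachable states
  u0 = rec X. a.(a.(0 + 0) + b.a.X) ⊢ --a--▸ u1
  u1 = a.(0 + 0) + b.a.(rec X. a.(a.(0 + 0) + b.a.X)) ⊢ --a--▸ u2, --b--▸ u3
  u2 = 0 + 0 ⊢ (no moves)
  u3 = a.(rec X. a.(a.(0 + 0) + b.a.X)) ⊢ --a--▸ u0
LTS(Q): 3 reachable states
  v0 = rec X. a.(0 + 0 + b.a.X) ⊢ --a--▸ v1
  v1 = 0 + 0 + b.a.(rec X. a.(0 + 0 + b.a.X)) ⊢ --b--▸ v2
  v2 = a.(rec X. a.(0 + 0 + b.a.X)) ⊢ --a--▸ v0
Coarsest stable partition (strong bisimilarity classes):
  B0 = {u0}
  B1 = {u1}
  B2 = {u2}
  B3 = {u3}
  B4 = {v0}
  B5 = {v1}
  B6 = {v2}
u0 ∈ B0, v0 ∈ B4 → different blocks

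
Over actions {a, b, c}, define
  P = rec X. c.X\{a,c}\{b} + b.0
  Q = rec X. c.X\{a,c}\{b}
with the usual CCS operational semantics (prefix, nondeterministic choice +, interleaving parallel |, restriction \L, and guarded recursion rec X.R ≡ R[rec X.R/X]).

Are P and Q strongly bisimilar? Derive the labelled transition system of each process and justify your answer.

not bisimilar

P's transition system — 3 states:
  u0 = rec X. c.X\{a,c}\{b} + b.0 ⊢ =b=> u1, =c=> u2
  u1 = 0 ⊢ ·
  u2 = (rec X. c.X\{a,c}\{b} + b.0)\{a,c}\{b} ⊢ ·
Q's transition system — 2 states:
  v0 = rec X. c.X\{a,c}\{b} ⊢ =c=> v1
  v1 = (rec X. c.X\{a,c}\{b})\{a,c}\{b} ⊢ ·
Partition-refinement fixed point:
  B0 = {u0}
  B1 = {u1, u2, v1}
  B2 = {v0}
u0 ∈ B0, v0 ∈ B2 → different blocks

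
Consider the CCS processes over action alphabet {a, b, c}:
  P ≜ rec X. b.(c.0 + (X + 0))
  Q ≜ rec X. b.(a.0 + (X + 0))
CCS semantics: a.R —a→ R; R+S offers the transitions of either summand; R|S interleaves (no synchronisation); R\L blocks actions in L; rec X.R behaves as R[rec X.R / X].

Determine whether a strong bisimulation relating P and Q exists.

not bisimilar

Reachable graph of P (3 states):
  u0 = rec X. b.(c.0 + (X + 0)) has moves -b-> u1
  u1 = c.0 + ((rec X. b.(c.0 + (X + 0))) + 0) has moves -b-> u1, -c-> u2
  u2 = 0 has moves stopped
Reachable graph of Q (3 states):
  v0 = rec X. b.(a.0 + (X + 0)) has moves -b-> v1
  v1 = a.0 + ((rec X. b.(a.0 + (X + 0))) + 0) has moves -a-> v2, -b-> v1
  v2 = 0 has moves stopped
Coarsest stable partition (strong bisimilarity classes):
  B0 = {u0}
  B1 = {u1}
  B2 = {u2, v2}
  B3 = {v0}
  B4 = {v1}
u0 ∈ B0, v0 ∈ B3 → different blocks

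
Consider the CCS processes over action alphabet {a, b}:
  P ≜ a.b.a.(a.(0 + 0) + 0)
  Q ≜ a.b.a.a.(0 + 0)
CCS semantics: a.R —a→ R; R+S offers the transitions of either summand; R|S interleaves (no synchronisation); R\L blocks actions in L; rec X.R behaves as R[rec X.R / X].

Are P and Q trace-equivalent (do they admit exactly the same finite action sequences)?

YES

Reachable graph of P (5 states):
  p0 = a.b.a.(a.(0 + 0) + 0) | —a→ p1
  p1 = b.a.(a.(0 + 0) + 0) | —b→ p2
  p2 = a.(a.(0 + 0) + 0) | —a→ p3
  p3 = a.(0 + 0) + 0 | —a→ p4
  p4 = 0 + 0 | deadlocked
Reachable graph of Q (5 states):
  q0 = a.b.a.a.(0 + 0) | —a→ q1
  q1 = b.a.a.(0 + 0) | —b→ q2
  q2 = a.a.(0 + 0) | —a→ q3
  q3 = a.(0 + 0) | —a→ q4
  q4 = 0 + 0 | deadlocked
Bisimilarity quotient blocks:
  B0 = {p0, q0}
  B1 = {p1, q1}
  B2 = {p2, q2}
  B3 = {p3, q3}
  B4 = {p4, q4}
p0 ∈ B0, q0 ∈ B0 → same block
Bisimilar ⇒ trace-equivalent.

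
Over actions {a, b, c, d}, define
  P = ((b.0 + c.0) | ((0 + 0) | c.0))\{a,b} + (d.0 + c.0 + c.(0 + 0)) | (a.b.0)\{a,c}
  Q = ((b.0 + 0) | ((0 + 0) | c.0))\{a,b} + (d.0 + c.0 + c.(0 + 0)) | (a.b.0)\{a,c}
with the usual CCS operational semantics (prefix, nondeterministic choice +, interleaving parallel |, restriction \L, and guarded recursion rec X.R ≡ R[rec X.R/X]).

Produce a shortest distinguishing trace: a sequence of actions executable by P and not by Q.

cc

Reachable graph of P (6 states):
  m0 = ((b.0 + c.0) | ((0 + 0) | c.0))\{a,b} + (d.0 + c.0 + c.(0 + 0)) | (a.b.0)\{a,c} :: —c→ m1, —c→ m2, —c→ m3, —c→ m4, —d→ m4
  m1 = ((b.0 + c.0) | ((0 + 0) | 0))\{a,b} :: —c→ m5
  m2 = (0 + 0) | (a.b.0)\{a,c} :: (no moves)
  m3 = (0 | ((0 + 0) | c.0))\{a,b} :: —c→ m5
  m4 = 0 | (a.b.0)\{a,c} :: (no moves)
  m5 = (0 | ((0 + 0) | 0))\{a,b} :: (no moves)
Reachable graph of Q (4 states):
  n0 = ((b.0 + 0) | ((0 + 0) | c.0))\{a,b} + (d.0 + c.0 + c.(0 + 0)) | (a.b.0)\{a,c} :: —c→ n1, —c→ n2, —c→ n3, —d→ n3
  n1 = ((b.0 + 0) | ((0 + 0) | 0))\{a,b} :: (no moves)
  n2 = (0 + 0) | (a.b.0)\{a,c} :: (no moves)
  n3 = 0 | (a.b.0)\{a,c} :: (no moves)
Executing cc from P (initial set {m0}):
  after c @ step 1: {m1, m2, m3, m4}
  after c @ step 2: {m5}
  — P admits the full trace.
Executing cc from Q (initial set {n0}):
  after c @ step 1: {n1, n2, n3}
  after c @ step 2: no successor for Q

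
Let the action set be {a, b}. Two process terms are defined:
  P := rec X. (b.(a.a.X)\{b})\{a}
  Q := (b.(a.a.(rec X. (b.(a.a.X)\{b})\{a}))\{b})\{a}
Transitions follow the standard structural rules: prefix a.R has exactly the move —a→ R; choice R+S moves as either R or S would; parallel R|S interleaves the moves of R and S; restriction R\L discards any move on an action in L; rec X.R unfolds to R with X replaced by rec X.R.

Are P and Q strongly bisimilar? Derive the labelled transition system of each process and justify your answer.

LTS(P): 2 reachable states
  u0 = rec X. (b.(a.a.X)\{b})\{a} has moves —b→ u1
  u1 = (a.a.(rec X. (b.(a.a.X)\{b})\{a}))\{b}\{a} has moves ∅
LTS(Q): 2 reachable states
  v0 = (b.(a.a.(rec X. (b.(a.a.X)\{b})\{a}))\{b})\{a} has moves —b→ v1
  v1 = (a.a.(rec X. (b.(a.a.X)\{b})\{a}))\{b}\{a} has moves ∅
Bisimilarity quotient blocks:
  B0 = {u0, v0}
  B1 = {u1, v1}
u0 ∈ B0, v0 ∈ B0 → same block

P ~ Q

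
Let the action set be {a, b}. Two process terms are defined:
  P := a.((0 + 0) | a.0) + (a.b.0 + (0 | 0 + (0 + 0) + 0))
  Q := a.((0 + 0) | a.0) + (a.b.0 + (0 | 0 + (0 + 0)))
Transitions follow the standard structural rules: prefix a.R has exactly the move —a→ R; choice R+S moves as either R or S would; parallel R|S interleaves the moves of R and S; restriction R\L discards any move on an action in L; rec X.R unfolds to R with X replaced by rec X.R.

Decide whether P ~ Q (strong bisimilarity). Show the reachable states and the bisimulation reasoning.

LTS(P): 5 reachable states
  m0 = a.((0 + 0) | a.0) + (a.b.0 + (0 | 0 + (0 + 0) + 0)) | --a--▸ m1, --a--▸ m2
  m1 = (0 + 0) | a.0 | --a--▸ m3
  m2 = b.0 | --b--▸ m4
  m3 = (0 + 0) | 0 | ∅
  m4 = 0 | ∅
LTS(Q): 5 reachable states
  n0 = a.((0 + 0) | a.0) + (a.b.0 + (0 | 0 + (0 + 0))) | --a--▸ n1, --a--▸ n2
  n1 = (0 + 0) | a.0 | --a--▸ n3
  n2 = b.0 | --b--▸ n4
  n3 = (0 + 0) | 0 | ∅
  n4 = 0 | ∅
Partition-refinement fixed point:
  B0 = {m0, n0}
  B1 = {m2, n2}
  B2 = {m3, m4, n3, n4}
  B3 = {m1, n1}
m0 ∈ B0, n0 ∈ B0 → same block

bisimilar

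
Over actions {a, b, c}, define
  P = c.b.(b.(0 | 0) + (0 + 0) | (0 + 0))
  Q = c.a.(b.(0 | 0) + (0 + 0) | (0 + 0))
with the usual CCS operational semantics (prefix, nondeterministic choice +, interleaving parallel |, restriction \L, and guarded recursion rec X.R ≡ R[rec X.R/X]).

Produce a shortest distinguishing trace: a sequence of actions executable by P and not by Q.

P's transition system — 4 states:
  s0 = c.b.(b.(0 | 0) + (0 + 0) | (0 + 0)) → ··c··> s1
  s1 = b.(b.(0 | 0) + (0 + 0) | (0 + 0)) → ··b··> s2
  s2 = b.(0 | 0) + (0 + 0) | (0 + 0) → ··b··> s3
  s3 = 0 | 0 → ·
Q's transition system — 4 states:
  t0 = c.a.(b.(0 | 0) + (0 + 0) | (0 + 0)) → ··c··> t1
  t1 = a.(b.(0 | 0) + (0 + 0) | (0 + 0)) → ··a··> t2
  t2 = b.(0 | 0) + (0 + 0) | (0 + 0) → ··b··> t3
  t3 = 0 | 0 → ·
Run σ = ⟨cb⟩ on P: start {s0}
  after c @ step 1: {s1}
  after b @ step 2: {s2}
  ✓ P
Run σ = ⟨cb⟩ on Q: start {t0}
  after c @ step 1: {t1}
  after b @ step 2: ∅  — Q cannot continue

cb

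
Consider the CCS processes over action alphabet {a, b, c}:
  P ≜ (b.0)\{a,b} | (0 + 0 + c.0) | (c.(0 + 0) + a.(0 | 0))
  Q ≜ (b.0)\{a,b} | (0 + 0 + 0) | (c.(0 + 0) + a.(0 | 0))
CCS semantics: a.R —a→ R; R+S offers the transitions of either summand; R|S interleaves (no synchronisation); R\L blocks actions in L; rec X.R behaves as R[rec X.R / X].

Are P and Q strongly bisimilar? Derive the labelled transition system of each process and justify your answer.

P ≁ Q

Reachable graph of P (6 states):
  u0 = (b.0)\{a,b} | (0 + 0 + c.0) | (c.(0 + 0) + a.(0 | 0)) has moves --a--▸ u1, --c--▸ u2, --c--▸ u3
  u1 = (b.0)\{a,b} | (0 + 0 + c.0) | (0 | 0) has moves --c--▸ u4
  u2 = (b.0)\{a,b} | (0 + 0 + c.0) | (0 + 0) has moves --c--▸ u5
  u3 = (b.0)\{a,b} | 0 | (c.(0 + 0) + a.(0 | 0)) has moves --a--▸ u4, --c--▸ u5
  u4 = (b.0)\{a,b} | 0 | (0 | 0) has moves ∅
  u5 = (b.0)\{a,b} | 0 | (0 + 0) has moves ∅
Reachable graph of Q (3 states):
  v0 = (b.0)\{a,b} | (0 + 0 + 0) | (c.(0 + 0) + a.(0 | 0)) has moves --a--▸ v1, --c--▸ v2
  v1 = (b.0)\{a,b} | (0 + 0 + 0) | (0 | 0) has moves ∅
  v2 = (b.0)\{a,b} | (0 + 0 + 0) | (0 + 0) has moves ∅
Coarsest stable partition (strong bisimilarity classes):
  B0 = {u0}
  B1 = {u1, u2}
  B2 = {u4, u5, v1, v2}
  B3 = {u3, v0}
u0 ∈ B0, v0 ∈ B3 → different blocks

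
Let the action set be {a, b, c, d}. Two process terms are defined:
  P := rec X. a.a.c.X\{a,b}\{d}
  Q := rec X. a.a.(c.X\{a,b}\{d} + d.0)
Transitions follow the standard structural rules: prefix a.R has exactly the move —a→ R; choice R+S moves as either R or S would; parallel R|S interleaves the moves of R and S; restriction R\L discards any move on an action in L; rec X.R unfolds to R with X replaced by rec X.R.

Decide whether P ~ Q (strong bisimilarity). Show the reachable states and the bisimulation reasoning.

Reachable graph of P (4 states):
  u0 = rec X. a.a.c.X\{a,b}\{d} ⊢ —a→ u1
  u1 = a.c.(rec X. a.a.c.X\{a,b}\{d})\{a,b}\{d} ⊢ —a→ u2
  u2 = c.(rec X. a.a.c.X\{a,b}\{d})\{a,b}\{d} ⊢ —c→ u3
  u3 = (rec X. a.a.c.X\{a,b}\{d})\{a,b}\{d} ⊢ deadlocked
Reachable graph of Q (5 states):
  v0 = rec X. a.a.(c.X\{a,b}\{d} + d.0) ⊢ —a→ v1
  v1 = a.(c.(rec X. a.a.(c.X\{a,b}\{d} + d.0))\{a,b}\{d} + d.0) ⊢ —a→ v2
  v2 = c.(rec X. a.a.(c.X\{a,b}\{d} + d.0))\{a,b}\{d} + d.0 ⊢ —c→ v3, —d→ v4
  v3 = (rec X. a.a.(c.X\{a,b}\{d} + d.0))\{a,b}\{d} ⊢ deadlocked
  v4 = 0 ⊢ deadlocked
Coarsest stable partition (strong bisimilarity classes):
  B0 = {u0}
  B1 = {u1}
  B2 = {u2}
  B3 = {u3, v3, v4}
  B4 = {v0}
  B5 = {v1}
  B6 = {v2}
u0 ∈ B0, v0 ∈ B4 → different blocks

not bisimilar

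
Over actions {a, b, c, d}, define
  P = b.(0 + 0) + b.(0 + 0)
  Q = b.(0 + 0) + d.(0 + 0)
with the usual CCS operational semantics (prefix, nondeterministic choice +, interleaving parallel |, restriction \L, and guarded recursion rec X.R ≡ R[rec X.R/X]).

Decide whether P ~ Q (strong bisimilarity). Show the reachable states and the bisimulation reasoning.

not bisimilar

P's transition system — 2 states:
  s0 = b.(0 + 0) + b.(0 + 0) → ··b··> s1
  s1 = 0 + 0 → (no moves)
Q's transition system — 2 states:
  t0 = b.(0 + 0) + d.(0 + 0) → ··b··> t1, ··d··> t1
  t1 = 0 + 0 → (no moves)
Coarsest stable partition (strong bisimilarity classes):
  B0 = {s0}
  B1 = {s1, t1}
  B2 = {t0}
s0 ∈ B0, t0 ∈ B2 → different blocks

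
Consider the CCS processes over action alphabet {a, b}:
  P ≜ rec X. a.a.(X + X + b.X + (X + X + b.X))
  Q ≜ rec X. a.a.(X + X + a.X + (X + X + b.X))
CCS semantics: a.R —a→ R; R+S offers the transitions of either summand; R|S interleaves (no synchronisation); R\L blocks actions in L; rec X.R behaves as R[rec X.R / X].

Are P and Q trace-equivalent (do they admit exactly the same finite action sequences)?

traces(P) ≠ traces(Q) — witness ⟨aaaaab⟩

LTS(P): 3 reachable states
  m0 = rec X. a.a.(X + X + b.X + (X + X + b.X)) ⊢ ··a··> m1
  m1 = a.((rec X. a.a.(X + X + b.X + (X + X + b.X))) + (rec X. a.a.(X + X + b.X + (X + X + b.X))) + b.(rec X. a.a.(X + X + b.X + (X + X + b.X))) + ((rec X. a.a.(X + X + b.X + (X + X + b.X))) + (rec X. a.a.(X + X + b.X + (X + X + b.X))) + b.(rec X. a.a.(X + X + b.X + (X + X + b.X))))) ⊢ ··a··> m2
  m2 = (rec X. a.a.(X + X + b.X + (X + X + b.X))) + (rec X. a.a.(X + X + b.X + (X + X + b.X))) + b.(rec X. a.a.(X + X + b.X + (X + X + b.X))) + ((rec X. a.a.(X + X + b.X + (X + X + b.X))) + (rec X. a.a.(X + X + b.X + (X + X + b.X))) + b.(rec X. a.a.(X + X + b.X + (X + X + b.X)))) ⊢ ··a··> m1, ··b··> m0
LTS(Q): 3 reachable states
  n0 = rec X. a.a.(X + X + a.X + (X + X + b.X)) ⊢ ··a··> n1
  n1 = a.((rec X. a.a.(X + X + a.X + (X + X + b.X))) + (rec X. a.a.(X + X + a.X + (X + X + b.X))) + a.(rec X. a.a.(X + X + a.X + (X + X + b.X))) + ((rec X. a.a.(X + X + a.X + (X + X + b.X))) + (rec X. a.a.(X + X + a.X + (X + X + b.X))) + b.(rec X. a.a.(X + X + a.X + (X + X + b.X))))) ⊢ ··a··> n2
  n2 = (rec X. a.a.(X + X + a.X + (X + X + b.X))) + (rec X. a.a.(X + X + a.X + (X + X + b.X))) + a.(rec X. a.a.(X + X + a.X + (X + X + b.X))) + ((rec X. a.a.(X + X + a.X + (X + X + b.X))) + (rec X. a.a.(X + X + a.X + (X + X + b.X))) + b.(rec X. a.a.(X + X + a.X + (X + X + b.X)))) ⊢ ··a··> n0, ··a··> n1, ··b··> n0
Executing aaaaab from Q (initial set {n0}):
  [1] a ⇒ {n1}
  [2] a ⇒ {n2}
  [3] a ⇒ {n0, n1}
  [4] a ⇒ {n1, n2}
  [5] a ⇒ {n0, n1, n2}
  [6] b ⇒ {n0}
  — Q admits the full trace.
Executing aaaaab from P (initial set {m0}):
  [1] a ⇒ {m1}
  [2] a ⇒ {m2}
  [3] a ⇒ {m1}
  [4] a ⇒ {m2}
  [5] a ⇒ {m1}
  [6] b ⇒ no successor for P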